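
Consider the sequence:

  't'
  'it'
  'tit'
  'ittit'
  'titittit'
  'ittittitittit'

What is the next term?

titittitittittitittit

From term 3 onward, concatenate the second-to-last term with the last: t·it = tit, it·tit = ittit, …
Continuing: titittit · ittittitittit gives term 7.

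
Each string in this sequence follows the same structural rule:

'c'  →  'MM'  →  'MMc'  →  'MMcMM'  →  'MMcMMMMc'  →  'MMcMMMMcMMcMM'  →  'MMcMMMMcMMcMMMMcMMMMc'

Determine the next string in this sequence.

This is a Fibonacci-style word recurrence s(k) = s(k−1)·s(k−2): e.g. MM·c = MMc.
So term 8 is MMcMMMMcMMcMMMMcMMMMc·MMcMMMMcMMcMM.

MMcMMMMcMMcMMMMcMMMMcMMcMMMMcMMcMM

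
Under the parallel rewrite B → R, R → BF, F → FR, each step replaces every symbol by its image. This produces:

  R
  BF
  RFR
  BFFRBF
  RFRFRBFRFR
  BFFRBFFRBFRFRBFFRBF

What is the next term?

RFRFRBFRFRFRBFRFRBFFRBFRFRFRBFRFR

Applying the rule to each of the 19 symbols of BFFRBFFRBFRFRBFFRBF gives the pieces R FR FR BF R FR FR BF R FR BF FR BF R FR FR BF R FR, which concatenate to the answer.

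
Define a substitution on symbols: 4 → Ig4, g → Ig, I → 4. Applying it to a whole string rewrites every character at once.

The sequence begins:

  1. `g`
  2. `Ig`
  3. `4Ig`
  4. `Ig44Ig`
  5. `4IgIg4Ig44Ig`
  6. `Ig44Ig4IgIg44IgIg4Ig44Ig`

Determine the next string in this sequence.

φ(Ig44Ig4IgIg44IgIg4Ig44Ig) expands symbol-by-symbol to 4 Ig Ig4 Ig4 4 Ig Ig4 4 Ig 4 Ig Ig4 Ig4 4 Ig 4 Ig Ig4 4 Ig Ig4 Ig4 4 Ig; joining the 24 pieces gives the next term.

4IgIg4Ig44IgIg44Ig4IgIg4Ig44Ig4IgIg44IgIg4Ig44Ig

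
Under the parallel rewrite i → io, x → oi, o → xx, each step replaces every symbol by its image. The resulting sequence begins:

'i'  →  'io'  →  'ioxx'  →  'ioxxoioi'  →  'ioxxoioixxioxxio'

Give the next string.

ioxxoioixxioxxiooioiioxxoioiioxx

Replace each of the 16 characters of ioxxoioixxioxxio in place — io xx oi oi xx io xx io oi oi io xx oi oi io xx — and concatenate.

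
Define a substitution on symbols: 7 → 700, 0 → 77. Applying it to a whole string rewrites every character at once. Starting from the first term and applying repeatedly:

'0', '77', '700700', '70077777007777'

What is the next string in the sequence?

70077777007007007007007777700700700700

φ(70077777007777) expands symbol-by-symbol to 700 77 77 700 700 700 700 700 77 77 700 700 700 700; joining the 14 pieces gives the next term.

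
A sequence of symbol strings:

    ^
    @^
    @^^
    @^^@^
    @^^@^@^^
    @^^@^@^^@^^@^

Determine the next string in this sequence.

Each term (from the third on) is the previous term followed by the one before it: term 3 = @^·^ = @^^.
Continuing: @^^@^@^^@^^@^ · @^^@^@^^ gives term 7.

@^^@^@^^@^^@^@^^@^@^^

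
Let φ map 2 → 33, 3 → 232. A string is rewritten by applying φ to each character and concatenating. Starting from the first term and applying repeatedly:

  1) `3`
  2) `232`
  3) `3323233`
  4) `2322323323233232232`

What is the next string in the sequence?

Replace each of the 19 characters of 2322323323233232232 in place — 33 232 33 33 232 33 232 232 33 232 33 232 232 33 232 33 33 232 33 — and concatenate.

33232333323233232232332323323223233232333323233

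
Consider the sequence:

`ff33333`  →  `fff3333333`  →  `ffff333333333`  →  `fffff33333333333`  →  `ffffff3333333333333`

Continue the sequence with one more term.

Each string has the form f^{n} 3^{2n+1}, where the shown terms are n = 2, 3, 4, 5, 6.
For the next term, n = 7, so the run lengths are 7, 15.

fffffff333333333333333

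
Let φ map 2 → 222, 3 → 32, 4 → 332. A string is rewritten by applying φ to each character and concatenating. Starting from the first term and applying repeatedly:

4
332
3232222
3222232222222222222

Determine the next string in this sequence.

3222222222222232222222222222222222222222222222222222222

Applying the rule to each of the 19 symbols of 3222232222222222222 gives the pieces 32 222 222 222 222 32 222 222 222 222 222 222 222 222 222 222 222 222 222, which concatenate to the answer.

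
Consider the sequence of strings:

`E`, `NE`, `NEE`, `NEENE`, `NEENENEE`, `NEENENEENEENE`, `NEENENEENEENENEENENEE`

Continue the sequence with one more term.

This is a Fibonacci-style word recurrence s(k) = s(k−1)·s(k−2): e.g. NE·E = NEE.
Continuing: NEENENEENEENENEENENEE · NEENENEENEENE gives term 8.

NEENENEENEENENEENENEENEENENEENEENE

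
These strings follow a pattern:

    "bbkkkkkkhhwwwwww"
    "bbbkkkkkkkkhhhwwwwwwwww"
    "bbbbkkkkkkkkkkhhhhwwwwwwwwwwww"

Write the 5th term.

bbbbbbkkkkkkkkkkkkkkhhhhhhwwwwwwwwwwwwwwwwww

Term n consists of n b's, followed by 2n+2 k's, followed by n h's, followed by 3n w's, where the shown terms are n = 2, 3, 4.
Setting n = 6 gives 6, 14, 6, 18 characters in each block.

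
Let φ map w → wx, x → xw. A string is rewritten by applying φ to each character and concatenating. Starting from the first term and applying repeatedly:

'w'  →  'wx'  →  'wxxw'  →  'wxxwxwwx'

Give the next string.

Expanding wxxwxwwx: w→wx, x→xw, x→xw, w→wx, x→xw, w→wx, w→wx, x→xw. Concatenated: wx xw xw wx xw wx wx xw.

wxxwxwwxxwwxwxxw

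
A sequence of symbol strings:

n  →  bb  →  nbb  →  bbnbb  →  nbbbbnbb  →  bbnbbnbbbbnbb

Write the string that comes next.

This is a Fibonacci-style word recurrence s(k) = s(k−2)·s(k−1): e.g. n·bb = nbb.
So term 7 is nbbbbnbb·bbnbbnbbbbnbb.

nbbbbnbbbbnbbnbbbbnbb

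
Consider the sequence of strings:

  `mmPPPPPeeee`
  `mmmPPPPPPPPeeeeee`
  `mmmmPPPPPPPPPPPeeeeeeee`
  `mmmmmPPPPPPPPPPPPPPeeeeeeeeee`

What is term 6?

Term n consists of n m's, followed by 3n-1 P's, followed by 2n e's, where the shown terms are n = 2, 3, 4, 5.
For term 6, n = 7, so the run lengths are 7, 20, 14.

mmmmmmmPPPPPPPPPPPPPPPPPPPPeeeeeeeeeeeeee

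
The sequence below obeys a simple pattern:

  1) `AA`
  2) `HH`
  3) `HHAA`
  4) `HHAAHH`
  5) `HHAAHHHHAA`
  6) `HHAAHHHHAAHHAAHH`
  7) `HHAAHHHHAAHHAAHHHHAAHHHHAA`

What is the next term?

From term 3 onward, concatenate the last term with the second-to-last: HH·AA = HHAA, HHAA·HH = HHAAHH, …
Continuing: HHAAHHHHAAHHAAHHHHAAHHHHAA · HHAAHHHHAAHHAAHH gives term 8.

HHAAHHHHAAHHAAHHHHAAHHHHAAHHAAHHHHAAHHAAHH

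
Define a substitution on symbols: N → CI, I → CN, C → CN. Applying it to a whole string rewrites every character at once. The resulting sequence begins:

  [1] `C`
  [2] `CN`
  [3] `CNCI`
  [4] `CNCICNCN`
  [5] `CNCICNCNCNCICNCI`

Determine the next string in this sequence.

Rewriting the 16 symbols of CNCICNCNCNCICNCI one by one yields CN CI CN CN CN CI CN CI CN CI CN CN CN CI CN CN; concatenated:

CNCICNCNCNCICNCICNCICNCNCNCICNCN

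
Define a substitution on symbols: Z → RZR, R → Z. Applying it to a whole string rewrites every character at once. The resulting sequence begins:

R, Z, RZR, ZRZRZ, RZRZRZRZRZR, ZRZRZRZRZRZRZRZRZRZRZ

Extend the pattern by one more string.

RZRZRZRZRZRZRZRZRZRZRZRZRZRZRZRZRZRZRZRZRZR

Applying the rule to each of the 21 symbols of ZRZRZRZRZRZRZRZRZRZRZ gives the pieces RZR Z RZR Z RZR Z RZR Z RZR Z RZR Z RZR Z RZR Z RZR Z RZR Z RZR, which concatenate to the answer.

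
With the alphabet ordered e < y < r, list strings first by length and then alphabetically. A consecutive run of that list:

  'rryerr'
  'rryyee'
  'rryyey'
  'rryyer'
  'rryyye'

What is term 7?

rryyyr

Continuing the enumeration 2 steps past rryyye: rryyye → rryyyy → (answer).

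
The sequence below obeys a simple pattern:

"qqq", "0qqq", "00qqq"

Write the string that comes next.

Each term is the previous one with 0 prepended.
Applying this once more to 00qqq:

000qqq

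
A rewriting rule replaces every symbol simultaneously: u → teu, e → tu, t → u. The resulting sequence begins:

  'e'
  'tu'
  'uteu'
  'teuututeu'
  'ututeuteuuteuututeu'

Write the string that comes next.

Applying the rule to each of the 19 symbols of ututeuteuuteuututeu gives the pieces teu u teu u tu teu u tu teu teu u tu teu teu u teu u tu teu, which concatenate to the answer.

teuuteuututeuututeuteuututeuteuuteuututeu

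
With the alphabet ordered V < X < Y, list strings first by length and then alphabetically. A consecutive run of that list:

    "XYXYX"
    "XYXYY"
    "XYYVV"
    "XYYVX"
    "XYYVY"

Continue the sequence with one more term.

XYYXV

Treat XYYVY as a base-3 numeral over the given alphabet and add one, carrying through any trailing Y's.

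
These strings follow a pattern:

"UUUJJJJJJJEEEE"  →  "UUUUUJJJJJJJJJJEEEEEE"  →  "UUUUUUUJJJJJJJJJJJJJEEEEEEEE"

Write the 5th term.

UUUUUUUUUUUJJJJJJJJJJJJJJJJJJJEEEEEEEEEEEE

The n-th term is 2n-1 U's then 3n+1 J's then 2n E's, where the shown terms are n = 2, 3, 4.
At n = 6 the blocks have lengths 11, 19, 12.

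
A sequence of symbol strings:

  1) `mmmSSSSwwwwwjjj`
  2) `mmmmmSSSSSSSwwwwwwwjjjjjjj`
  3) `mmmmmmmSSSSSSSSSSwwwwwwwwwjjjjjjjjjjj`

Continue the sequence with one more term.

mmmmmmmmmSSSSSSSSSSSSSwwwwwwwwwwwjjjjjjjjjjjjjjj

Reading off run lengths: m runs 3, 5, 7; S runs 4, 7, 10; w runs 5, 7, 9; j runs 3, 7, 11 — each is linear in n (n = 1, 2, …).
Setting n = 4 gives 9, 13, 11, 15 characters in each block.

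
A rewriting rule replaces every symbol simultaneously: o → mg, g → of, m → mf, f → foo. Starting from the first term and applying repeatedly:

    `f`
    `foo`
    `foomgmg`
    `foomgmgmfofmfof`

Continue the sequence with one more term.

foomgmgmfofmfofmffoomgfoomffoomgfoo

Applying the rule to each of the 15 symbols of foomgmgmfofmfof gives the pieces foo mg mg mf of mf of mf foo mg foo mf foo mg foo, which concatenate to the answer.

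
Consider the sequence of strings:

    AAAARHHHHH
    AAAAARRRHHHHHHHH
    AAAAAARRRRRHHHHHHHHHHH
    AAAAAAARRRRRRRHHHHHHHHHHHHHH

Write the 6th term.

AAAAAAAAARRRRRRRRRRRHHHHHHHHHHHHHHHHHHHH

Term n consists of n+3 A's, followed by 2n-1 R's, followed by 3n+2 H's (n = 1, 2, …).
At n = 6 the blocks have lengths 9, 11, 20.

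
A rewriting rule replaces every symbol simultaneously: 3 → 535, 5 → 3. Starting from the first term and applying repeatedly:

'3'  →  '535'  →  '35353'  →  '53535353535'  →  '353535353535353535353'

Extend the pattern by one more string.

5353535353535353535353535353535353535353535

Replace each of the 21 characters of 353535353535353535353 in place — 535 3 535 3 535 3 535 3 535 3 535 3 535 3 535 3 535 3 535 3 535 — and concatenate.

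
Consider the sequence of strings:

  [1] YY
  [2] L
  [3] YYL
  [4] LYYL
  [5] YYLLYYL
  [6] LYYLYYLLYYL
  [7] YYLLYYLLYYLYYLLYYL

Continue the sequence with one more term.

This is a Fibonacci-style word recurrence s(k) = s(k−2)·s(k−1): e.g. YY·L = YYL.
Continuing: LYYLYYLLYYL · YYLLYYLLYYLYYLLYYL gives term 8.

LYYLYYLLYYLYYLLYYLLYYLYYLLYYL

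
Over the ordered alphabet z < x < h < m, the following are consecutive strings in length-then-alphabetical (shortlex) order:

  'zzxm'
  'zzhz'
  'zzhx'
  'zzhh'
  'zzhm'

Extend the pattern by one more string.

Find the rightmost character of zzhm below m, bump it to the next letter, and reset everything to its right to z.

zzmz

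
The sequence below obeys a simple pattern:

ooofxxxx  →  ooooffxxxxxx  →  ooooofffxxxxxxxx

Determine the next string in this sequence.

The n-th term is n+1 o's then n-1 f's then 2n x's, where the shown terms are n = 2, 3, 4.
At n = 5 the blocks have lengths 6, 4, 10.

ooooooffffxxxxxxxxxx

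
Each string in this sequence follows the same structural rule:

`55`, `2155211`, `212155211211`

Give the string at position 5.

Every step adds 21 to the front and 211 to the end of the previous string.
From 212155211211, 2 further steps: 212155211211 → 21212155211211211 → (answer).

2121212155211211211211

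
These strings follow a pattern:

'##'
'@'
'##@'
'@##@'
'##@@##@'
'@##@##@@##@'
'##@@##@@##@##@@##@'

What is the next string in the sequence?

@##@##@@##@##@@##@@##@##@@##@

From term 3 onward, concatenate the second-to-last term with the last: ##·@ = ##@, @·##@ = @##@, …
Continuing: @##@##@@##@ · ##@@##@@##@##@@##@ gives term 8.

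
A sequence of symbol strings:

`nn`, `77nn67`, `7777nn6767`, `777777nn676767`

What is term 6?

Each term wraps the previous one in 77 on the left and 67 on the right.
From 777777nn676767, 2 further steps: 777777nn676767 → 77777777nn67676767 → (answer).

7777777777nn6767676767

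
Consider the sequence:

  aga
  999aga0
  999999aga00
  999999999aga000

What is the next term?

999999999999aga0000

Every step adds 999 to the front and 0 to the end of the previous string.
So the next term is 999·999999999aga000·0.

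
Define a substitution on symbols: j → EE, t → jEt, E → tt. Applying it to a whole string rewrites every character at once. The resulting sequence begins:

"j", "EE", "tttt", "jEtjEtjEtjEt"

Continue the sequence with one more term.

EEttjEtEEttjEtEEttjEtEEttjEt

Apply φ to jEtjEtjEtjEt symbol by symbol: j→EE, E→tt, t→jEt, j→EE, E→tt, t→jEt, j→EE, E→tt, t→jEt, j→EE, E→tt, t→jEt; joined: EE tt jEt EE tt jEt EE tt jEt EE tt jEt.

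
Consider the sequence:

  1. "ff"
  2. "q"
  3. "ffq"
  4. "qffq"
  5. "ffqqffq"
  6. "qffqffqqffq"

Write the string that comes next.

Each term (from the third on) is the two preceding terms concatenated in order: term 3 = ff·q = ffq.
So term 7 is ffqqffq·qffqffqqffq.

ffqqffqqffqffqqffq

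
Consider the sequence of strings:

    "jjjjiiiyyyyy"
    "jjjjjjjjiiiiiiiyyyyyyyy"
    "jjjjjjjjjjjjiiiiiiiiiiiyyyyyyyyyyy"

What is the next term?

jjjjjjjjjjjjjjjjiiiiiiiiiiiiiiiyyyyyyyyyyyyyy

Reading off run lengths: j runs 4, 8, 12; i runs 3, 7, 11; y runs 5, 8, 11 — each is linear in n (n = 1, 2, …).
Setting n = 4 gives 16, 15, 14 characters in each block.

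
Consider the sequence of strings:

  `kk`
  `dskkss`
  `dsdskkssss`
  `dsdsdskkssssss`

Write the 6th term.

Every step adds ds to the front and ss to the end of the previous string.
From dsdsdskkssssss, 2 further steps: dsdsdskkssssss → dsdsdsdskkssssssss → (answer).

dsdsdsdsdskkssssssssss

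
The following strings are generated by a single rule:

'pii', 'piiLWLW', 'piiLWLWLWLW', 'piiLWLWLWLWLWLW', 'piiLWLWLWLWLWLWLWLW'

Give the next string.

The strings grow by a fixed suffix LWLW each time.
Applying this once more to piiLWLWLWLWLWLWLWLW:

piiLWLWLWLWLWLWLWLWLWLW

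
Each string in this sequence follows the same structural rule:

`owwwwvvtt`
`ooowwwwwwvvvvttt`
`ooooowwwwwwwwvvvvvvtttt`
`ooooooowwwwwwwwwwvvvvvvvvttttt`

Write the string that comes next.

The n-th term is 2n-1 o's then 2n+2 w's then 2n v's then n+1 t's (n = 1, 2, …).
Setting n = 5 gives 9, 12, 10, 6 characters in each block.

ooooooooowwwwwwwwwwwwvvvvvvvvvvtttttt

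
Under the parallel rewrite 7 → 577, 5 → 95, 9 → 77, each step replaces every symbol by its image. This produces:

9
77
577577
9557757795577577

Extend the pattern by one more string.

7795955775779557757777959557757795577577

Replace each of the 16 characters of 9557757795577577 in place — 77 95 95 577 577 95 577 577 77 95 95 577 577 95 577 577 — and concatenate.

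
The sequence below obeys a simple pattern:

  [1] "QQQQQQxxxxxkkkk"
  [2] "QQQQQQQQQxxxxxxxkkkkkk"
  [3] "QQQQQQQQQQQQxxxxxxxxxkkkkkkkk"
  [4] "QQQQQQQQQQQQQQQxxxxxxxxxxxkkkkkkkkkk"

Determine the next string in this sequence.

QQQQQQQQQQQQQQQQQQxxxxxxxxxxxxxkkkkkkkkkkkk

Each string has the form Q^{3n} x^{2n+1} k^{2n}, where the shown terms are n = 2, 3, 4, 5.
For the next term, n = 6, so the run lengths are 18, 13, 12.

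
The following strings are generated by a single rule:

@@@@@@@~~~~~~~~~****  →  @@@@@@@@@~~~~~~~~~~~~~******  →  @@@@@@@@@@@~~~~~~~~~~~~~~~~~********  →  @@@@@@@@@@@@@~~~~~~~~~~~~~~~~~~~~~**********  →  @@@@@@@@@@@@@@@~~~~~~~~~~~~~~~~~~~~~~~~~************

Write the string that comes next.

The n-th term is 2n+3 @'s then 4n+1 ~'s then 2n *'s, where the shown terms are n = 2, 3, 4, 5, 6.
For the next term, n = 7, so the run lengths are 17, 29, 14.

@@@@@@@@@@@@@@@@@~~~~~~~~~~~~~~~~~~~~~~~~~~~~~**************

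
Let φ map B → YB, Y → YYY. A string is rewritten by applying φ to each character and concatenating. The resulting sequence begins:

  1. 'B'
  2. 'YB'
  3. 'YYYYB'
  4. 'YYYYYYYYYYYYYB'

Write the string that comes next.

YYYYYYYYYYYYYYYYYYYYYYYYYYYYYYYYYYYYYYYYB

φ(YYYYYYYYYYYYYB) expands symbol-by-symbol to YYY YYY YYY YYY YYY YYY YYY YYY YYY YYY YYY YYY YYY YB; joining the 14 pieces gives the next term.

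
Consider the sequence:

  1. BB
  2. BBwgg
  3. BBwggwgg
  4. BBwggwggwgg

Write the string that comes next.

BBwggwggwggwgg

Every step adds wgg to the end: s(k+1) = s(k)·wgg.
One more step from BBwggwggwgg gives the answer.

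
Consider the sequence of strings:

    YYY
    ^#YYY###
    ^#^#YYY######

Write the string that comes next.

^#^#^#YYY#########

Each term wraps the previous one in ^# on the left and ### on the right.
So the next term is ^#·^#^#YYY######·###.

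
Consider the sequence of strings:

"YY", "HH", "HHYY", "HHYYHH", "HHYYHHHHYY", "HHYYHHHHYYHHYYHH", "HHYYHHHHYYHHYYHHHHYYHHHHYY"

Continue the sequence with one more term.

From term 3 onward, concatenate the last term with the second-to-last: HH·YY = HHYY, HHYY·HH = HHYYHH, …
So term 8 is HHYYHHHHYYHHYYHHHHYYHHHHYY·HHYYHHHHYYHHYYHH.

HHYYHHHHYYHHYYHHHHYYHHHHYYHHYYHHHHYYHHYYHH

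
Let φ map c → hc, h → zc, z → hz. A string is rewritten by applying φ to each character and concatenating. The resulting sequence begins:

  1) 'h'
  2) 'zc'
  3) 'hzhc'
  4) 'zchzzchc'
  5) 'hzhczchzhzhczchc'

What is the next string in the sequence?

zchzzchchzhczchzzchzzchchzhczchc

Applying the rule to each of the 16 symbols of hzhczchzhzhczchc gives the pieces zc hz zc hc hz hc zc hz zc hz zc hc hz hc zc hc, which concatenate to the answer.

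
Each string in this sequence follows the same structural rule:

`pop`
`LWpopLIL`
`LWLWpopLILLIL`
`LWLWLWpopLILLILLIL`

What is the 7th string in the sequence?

s(k+1) = LW·s(k)·LIL, so each term gains LW as a prefix and LIL as a suffix.
From LWLWLWpopLILLILLIL, 3 further steps: LWLWLWpopLILLILLIL → LWLWLWLWpopLILLILLILLIL → LWLWLWLWLWpopLILLILLILLILLIL → (answer).

LWLWLWLWLWLWpopLILLILLILLILLILLIL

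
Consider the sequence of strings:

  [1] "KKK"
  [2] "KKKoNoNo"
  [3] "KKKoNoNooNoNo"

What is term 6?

Every step adds oNoNo to the end: s(k+1) = s(k)·oNoNo.
From KKKoNoNooNoNo, 3 further steps: KKKoNoNooNoNo → KKKoNoNooNoNooNoNo → KKKoNoNooNoNooNoNooNoNo → (answer).

KKKoNoNooNoNooNoNooNoNooNoNo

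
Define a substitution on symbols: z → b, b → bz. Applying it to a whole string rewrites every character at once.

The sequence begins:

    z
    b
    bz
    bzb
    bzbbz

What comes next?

Rewriting each symbol of bzbbz: b→bz, z→b, b→bz, b→bz, z→b, which concatenates to bz b bz bz b.

bzbbzbzb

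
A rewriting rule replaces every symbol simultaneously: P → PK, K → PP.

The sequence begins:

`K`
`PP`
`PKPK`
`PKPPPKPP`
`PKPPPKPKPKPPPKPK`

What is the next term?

Applying the rule to each of the 16 symbols of PKPPPKPKPKPPPKPK gives the pieces PK PP PK PK PK PP PK PP PK PP PK PK PK PP PK PP, which concatenate to the answer.

PKPPPKPKPKPPPKPPPKPPPKPKPKPPPKPP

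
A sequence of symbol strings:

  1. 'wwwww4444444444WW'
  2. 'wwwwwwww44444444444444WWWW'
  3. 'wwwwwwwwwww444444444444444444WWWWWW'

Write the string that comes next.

wwwwwwwwwwwwww4444444444444444444444WWWWWWWW

The n-th term is 3n-1 w's then 4n+2 4's then 2n-2 W's, where the shown terms are n = 2, 3, 4.
Setting n = 5 gives 14, 22, 8 characters in each block.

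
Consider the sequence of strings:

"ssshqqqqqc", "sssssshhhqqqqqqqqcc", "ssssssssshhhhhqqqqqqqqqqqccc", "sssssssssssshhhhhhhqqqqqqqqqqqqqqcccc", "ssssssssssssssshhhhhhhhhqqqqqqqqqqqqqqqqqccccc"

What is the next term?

Term n consists of 3n s's, followed by 2n-1 h's, followed by 3n+2 q's, followed by n c's (n = 1, 2, …).
For the next term, n = 6, so the run lengths are 18, 11, 20, 6.

sssssssssssssssssshhhhhhhhhhhqqqqqqqqqqqqqqqqqqqqcccccc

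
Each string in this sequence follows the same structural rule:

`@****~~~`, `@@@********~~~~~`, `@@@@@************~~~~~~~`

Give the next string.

@@@@@@@****************~~~~~~~~~

The n-th term is 2n-1 @'s then 4n *'s then 2n+1 ~'s (n = 1, 2, …).
Setting n = 4 gives 7, 16, 9 characters in each block.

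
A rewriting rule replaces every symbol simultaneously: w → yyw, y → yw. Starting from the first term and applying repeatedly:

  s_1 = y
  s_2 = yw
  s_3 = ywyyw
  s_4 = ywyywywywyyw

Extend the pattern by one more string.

ywyywywywyywywyywywyywywywyyw

Expanding ywyywywywyyw: y→yw, w→yyw, y→yw, y→yw, w→yyw, y→yw, w→yyw, y→yw, w→yyw, y→yw, y→yw, w→yyw. Concatenated: yw yyw yw yw yyw yw yyw yw yyw yw yw yyw.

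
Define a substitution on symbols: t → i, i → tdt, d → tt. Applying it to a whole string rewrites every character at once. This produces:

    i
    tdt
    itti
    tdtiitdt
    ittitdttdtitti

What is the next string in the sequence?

tdtiitdtittiittitdtiitdt

Applying the rule to each of the 14 symbols of ittitdttdtitti gives the pieces tdt i i tdt i tt i i tt i tdt i i tdt, which concatenate to the answer.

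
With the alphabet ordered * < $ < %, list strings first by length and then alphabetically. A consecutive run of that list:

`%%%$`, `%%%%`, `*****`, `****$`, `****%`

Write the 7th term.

Stepping forward 2 times from ****%: ****% → ***$*, then the target.

***$$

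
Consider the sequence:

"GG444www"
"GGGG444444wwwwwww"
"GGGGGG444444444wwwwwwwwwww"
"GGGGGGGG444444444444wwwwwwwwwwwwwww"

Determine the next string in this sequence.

GGGGGGGGGG444444444444444wwwwwwwwwwwwwwwwwww

Reading off run lengths: G runs 2, 4, 6, 8; 4 runs 3, 6, 9, 12; w runs 3, 7, 11, 15 — each is linear in n (n = 1, 2, …).
For the next term, n = 5, so the run lengths are 10, 15, 19.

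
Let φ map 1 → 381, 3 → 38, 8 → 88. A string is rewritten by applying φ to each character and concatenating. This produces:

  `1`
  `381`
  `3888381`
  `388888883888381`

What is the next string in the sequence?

φ(388888883888381) expands symbol-by-symbol to 38 88 88 88 88 88 88 88 38 88 88 88 38 88 381; joining the 15 pieces gives the next term.

3888888888888888388888883888381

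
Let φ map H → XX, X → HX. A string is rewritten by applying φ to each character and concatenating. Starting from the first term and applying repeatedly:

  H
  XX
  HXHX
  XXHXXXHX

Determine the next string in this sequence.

Rewriting each symbol of XXHXXXHX: X→HX, X→HX, H→XX, X→HX, X→HX, X→HX, H→XX, X→HX, which concatenates to HX HX XX HX HX HX XX HX.

HXHXXXHXHXHXXXHX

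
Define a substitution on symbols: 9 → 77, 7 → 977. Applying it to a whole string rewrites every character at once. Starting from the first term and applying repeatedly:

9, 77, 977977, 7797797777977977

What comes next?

φ(7797797777977977) expands symbol-by-symbol to 977 977 77 977 977 77 977 977 977 977 77 977 977 77 977 977; joining the 16 pieces gives the next term.

97797777977977779779779779777797797777977977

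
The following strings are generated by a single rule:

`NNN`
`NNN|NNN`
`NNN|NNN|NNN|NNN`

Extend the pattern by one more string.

s(k+1) = s(k)·|·s(k) — each term doubles the last with '|' between the halves.
Doubling NNN|NNN|NNN|NNN with '|' between the halves:

NNN|NNN|NNN|NNN|NNN|NNN|NNN|NNN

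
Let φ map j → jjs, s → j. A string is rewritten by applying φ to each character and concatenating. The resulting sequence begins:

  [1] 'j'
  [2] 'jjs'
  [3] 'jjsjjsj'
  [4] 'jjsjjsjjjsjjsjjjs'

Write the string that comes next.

Rewriting the 17 symbols of jjsjjsjjjsjjsjjjs one by one yields jjs jjs j jjs jjs j jjs jjs jjs j jjs jjs j jjs jjs jjs j; concatenated:

jjsjjsjjjsjjsjjjsjjsjjsjjjsjjsjjjsjjsjjsj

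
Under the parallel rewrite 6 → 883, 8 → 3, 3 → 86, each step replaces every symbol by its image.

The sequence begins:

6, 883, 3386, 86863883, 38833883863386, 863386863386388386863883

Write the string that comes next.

Applying the rule to each of the 24 symbols of 863386863386388386863883 gives the pieces 3 883 86 86 3 883 3 883 86 86 3 883 86 3 3 86 3 883 3 883 86 3 3 86, which concatenate to the answer.

38838686388338838686388386338638833883863386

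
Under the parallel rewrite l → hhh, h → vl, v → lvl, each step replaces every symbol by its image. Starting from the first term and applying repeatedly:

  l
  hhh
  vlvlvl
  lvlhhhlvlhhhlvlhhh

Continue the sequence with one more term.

Applying the rule to each of the 18 symbols of lvlhhhlvlhhhlvlhhh gives the pieces hhh lvl hhh vl vl vl hhh lvl hhh vl vl vl hhh lvl hhh vl vl vl, which concatenate to the answer.

hhhlvlhhhvlvlvlhhhlvlhhhvlvlvlhhhlvlhhhvlvlvl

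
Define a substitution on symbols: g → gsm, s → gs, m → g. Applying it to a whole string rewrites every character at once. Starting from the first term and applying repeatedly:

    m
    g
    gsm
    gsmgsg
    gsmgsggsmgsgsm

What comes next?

gsmgsggsmgsgsmgsmgsggsmgsgsmgsg

φ(gsmgsggsmgsgsm) expands symbol-by-symbol to gsm gs g gsm gs gsm gsm gs g gsm gs gsm gs g; joining the 14 pieces gives the next term.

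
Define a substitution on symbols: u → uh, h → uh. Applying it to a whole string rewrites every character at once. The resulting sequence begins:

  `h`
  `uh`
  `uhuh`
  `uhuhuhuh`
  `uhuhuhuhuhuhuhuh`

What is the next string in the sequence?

uhuhuhuhuhuhuhuhuhuhuhuhuhuhuhuh

Applying the rule to each of the 16 symbols of uhuhuhuhuhuhuhuh gives the pieces uh uh uh uh uh uh uh uh uh uh uh uh uh uh uh uh, which concatenate to the answer.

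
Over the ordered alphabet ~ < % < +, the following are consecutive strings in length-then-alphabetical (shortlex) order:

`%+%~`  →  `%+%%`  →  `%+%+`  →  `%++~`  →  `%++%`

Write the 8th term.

+~~%

Advancing 3 positions from %++% through %++% → %+++ → +~~~ reaches term 8.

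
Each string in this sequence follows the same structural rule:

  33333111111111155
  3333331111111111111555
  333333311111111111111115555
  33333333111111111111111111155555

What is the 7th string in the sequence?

33333333333111111111111111111111111111155555555

Each string has the form 3^{n+2} 1^{3n+1} 5^{n-1}, where the shown terms are n = 3, 4, 5, 6.
Setting n = 9 gives 11, 28, 8 characters in each block.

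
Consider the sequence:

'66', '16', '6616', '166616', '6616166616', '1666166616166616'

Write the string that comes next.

From term 3 onward, concatenate the second-to-last term with the last: 66·16 = 6616, 16·6616 = 166616, …
So term 7 is 6616166616·1666166616166616.

66161666161666166616166616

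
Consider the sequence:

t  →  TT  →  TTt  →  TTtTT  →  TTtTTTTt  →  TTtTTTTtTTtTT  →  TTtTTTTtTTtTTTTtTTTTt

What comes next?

TTtTTTTtTTtTTTTtTTTTtTTtTTTTtTTtTT

This is a Fibonacci-style word recurrence s(k) = s(k−1)·s(k−2): e.g. TT·t = TTt.
The next term joins TTtTTTTtTTtTTTTtTTTTt and TTtTTTTtTTtTT.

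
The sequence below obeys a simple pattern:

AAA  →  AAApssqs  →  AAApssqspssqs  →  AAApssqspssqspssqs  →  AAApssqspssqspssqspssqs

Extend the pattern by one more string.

Each term is the previous one with pssqs appended.
One more step from AAApssqspssqspssqspssqs gives the answer.

AAApssqspssqspssqspssqspssqs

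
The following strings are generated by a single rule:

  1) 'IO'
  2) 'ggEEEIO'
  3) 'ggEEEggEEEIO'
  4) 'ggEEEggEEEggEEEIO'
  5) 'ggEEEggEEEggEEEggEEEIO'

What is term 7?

ggEEEggEEEggEEEggEEEggEEEggEEEIO

The strings grow by a fixed prefix ggEEE each time.
From ggEEEggEEEggEEEggEEEIO, 2 further steps: ggEEEggEEEggEEEggEEEIO → ggEEEggEEEggEEEggEEEggEEEIO → (answer).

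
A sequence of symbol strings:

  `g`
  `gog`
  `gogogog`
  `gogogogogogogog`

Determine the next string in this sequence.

gogogogogogogogogogogogogogogog

s(k+1) = s(k)·o·s(k) — each term doubles the last with 'o' between the halves.
So the next term is two copies of gogogogogogogog with 'o' between the halves.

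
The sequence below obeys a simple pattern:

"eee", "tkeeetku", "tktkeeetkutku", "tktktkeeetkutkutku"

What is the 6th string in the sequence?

Each term wraps the previous one in tk on the left and tku on the right.
From tktktkeeetkutkutku, 2 further steps: tktktkeeetkutkutku → tktktktkeeetkutkutkutku → (answer).

tktktktktkeeetkutkutkutkutku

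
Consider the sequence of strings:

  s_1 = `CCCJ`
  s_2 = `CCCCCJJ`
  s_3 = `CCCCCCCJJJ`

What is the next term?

CCCCCCCCCJJJJ

The n-th term is 2n+1 C's then n J's (n = 1, 2, …).
Setting n = 4 gives 9, 4 characters in each block.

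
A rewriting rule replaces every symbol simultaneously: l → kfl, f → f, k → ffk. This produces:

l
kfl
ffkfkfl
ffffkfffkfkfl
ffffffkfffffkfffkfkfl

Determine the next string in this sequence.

ffffffffkfffffffkfffffkfffkfkfl

Replace each of the 21 characters of ffffffkfffffkfffkfkfl in place — f f f f f f ffk f f f f f ffk f f f ffk f ffk f kfl — and concatenate.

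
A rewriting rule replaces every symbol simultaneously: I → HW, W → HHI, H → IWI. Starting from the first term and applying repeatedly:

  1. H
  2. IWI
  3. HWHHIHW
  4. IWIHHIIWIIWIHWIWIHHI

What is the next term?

Replace each of the 20 characters of IWIHHIIWIIWIHWIWIHHI in place — HW HHI HW IWI IWI HW HW HHI HW HW HHI HW IWI HHI HW HHI HW IWI IWI HW — and concatenate.

HWHHIHWIWIIWIHWHWHHIHWHWHHIHWIWIHHIHWHHIHWIWIIWIHW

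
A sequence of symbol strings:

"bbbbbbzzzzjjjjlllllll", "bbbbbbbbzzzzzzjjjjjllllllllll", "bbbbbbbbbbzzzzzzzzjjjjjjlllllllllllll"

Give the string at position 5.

bbbbbbbbbbbbbbzzzzzzzzzzzzjjjjjjjjlllllllllllllllllll

Term n consists of 2n+2 b's, followed by 2n z's, followed by n+2 j's, followed by 3n+1 l's, where the shown terms are n = 2, 3, 4.
Setting n = 6 gives 14, 12, 8, 19 characters in each block.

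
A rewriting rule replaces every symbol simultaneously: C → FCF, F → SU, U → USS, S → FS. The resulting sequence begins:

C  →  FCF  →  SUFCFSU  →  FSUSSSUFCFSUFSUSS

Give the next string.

Applying the rule to each of the 17 symbols of FSUSSSUFCFSUFSUSS gives the pieces SU FS USS FS FS FS USS SU FCF SU FS USS SU FS USS FS FS, which concatenate to the answer.

SUFSUSSFSFSFSUSSSUFCFSUFSUSSSUFSUSSFSFS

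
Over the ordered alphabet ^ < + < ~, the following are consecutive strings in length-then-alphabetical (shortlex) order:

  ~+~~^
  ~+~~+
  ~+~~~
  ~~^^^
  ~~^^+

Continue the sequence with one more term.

The successor of ~~^^+ increments the rightmost position that isn't already ~ and resets every position after it to ^.

~~^^~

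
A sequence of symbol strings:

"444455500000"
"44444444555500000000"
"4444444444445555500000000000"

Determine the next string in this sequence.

Term n consists of 4n 4's, followed by n+2 5's, followed by 3n+2 0's (n = 1, 2, …).
At n = 4 the blocks have lengths 16, 6, 14.

444444444444444455555500000000000000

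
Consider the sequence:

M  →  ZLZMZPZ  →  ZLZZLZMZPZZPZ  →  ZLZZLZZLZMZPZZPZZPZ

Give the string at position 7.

Every step adds ZLZ to the front and ZPZ to the end of the previous string.
From ZLZZLZZLZMZPZZPZZPZ, 3 further steps: ZLZZLZZLZMZPZZPZZPZ → ZLZZLZZLZZLZMZPZZPZZPZZPZ → ZLZZLZZLZZLZZLZMZPZZPZZPZZPZZPZ → (answer).

ZLZZLZZLZZLZZLZZLZMZPZZPZZPZZPZZPZZPZ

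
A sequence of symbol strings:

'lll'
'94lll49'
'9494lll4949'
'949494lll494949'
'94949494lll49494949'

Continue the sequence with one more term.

Each term wraps the previous one in 94 on the left and 49 on the right.
So the next term is 94·94949494lll49494949·49.

9494949494lll4949494949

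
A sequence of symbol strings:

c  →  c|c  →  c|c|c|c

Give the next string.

c|c|c|c|c|c|c|c

Every step duplicates the string with '|' between the halves.
One more doubling of c|c|c|c gives the answer.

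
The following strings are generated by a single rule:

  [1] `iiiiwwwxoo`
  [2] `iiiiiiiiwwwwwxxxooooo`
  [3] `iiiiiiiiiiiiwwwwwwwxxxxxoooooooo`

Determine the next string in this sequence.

iiiiiiiiiiiiiiiiwwwwwwwwwxxxxxxxooooooooooo

Term n consists of 4n i's, followed by 2n+1 w's, followed by 2n-1 x's, followed by 3n-1 o's (n = 1, 2, …).
For the next term, n = 4, so the run lengths are 16, 9, 7, 11.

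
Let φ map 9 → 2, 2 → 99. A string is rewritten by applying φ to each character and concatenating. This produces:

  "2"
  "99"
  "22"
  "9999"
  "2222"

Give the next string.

99999999

Expanding 2222: 2→99, 2→99, 2→99, 2→99. Concatenated: 99 99 99 99.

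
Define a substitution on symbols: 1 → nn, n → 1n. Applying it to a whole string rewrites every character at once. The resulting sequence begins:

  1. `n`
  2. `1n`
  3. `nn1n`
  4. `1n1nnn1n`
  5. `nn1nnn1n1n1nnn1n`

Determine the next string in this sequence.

1n1nnn1n1n1nnn1nnn1nnn1n1n1nnn1n

Applying the rule to each of the 16 symbols of nn1nnn1n1n1nnn1n gives the pieces 1n 1n nn 1n 1n 1n nn 1n nn 1n nn 1n 1n 1n nn 1n, which concatenate to the answer.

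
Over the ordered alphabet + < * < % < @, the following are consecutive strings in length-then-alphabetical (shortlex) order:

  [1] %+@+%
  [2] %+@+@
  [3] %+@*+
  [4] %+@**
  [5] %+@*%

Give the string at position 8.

Stepping forward 3 times from %+@*%: %+@*% → %+@*@ → %+@%+, then the target.

%+@%*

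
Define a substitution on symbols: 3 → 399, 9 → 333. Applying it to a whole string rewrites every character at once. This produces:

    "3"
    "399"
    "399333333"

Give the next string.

399333333399399399399399399

Expanding 399333333: 3→399, 9→333, 9→333, 3→399, 3→399, 3→399, 3→399, 3→399, 3→399. Concatenated: 399 333 333 399 399 399 399 399 399.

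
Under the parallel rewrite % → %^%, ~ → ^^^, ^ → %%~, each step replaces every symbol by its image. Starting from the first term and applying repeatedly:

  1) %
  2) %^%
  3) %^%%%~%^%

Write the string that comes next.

%^%%%~%^%%^%%^%^^^%^%%%~%^%

Rewriting each symbol of %^%%%~%^%: %→%^%, ^→%%~, %→%^%, %→%^%, %→%^%, ~→^^^, %→%^%, ^→%%~, %→%^%, which concatenates to %^% %%~ %^% %^% %^% ^^^ %^% %%~ %^%.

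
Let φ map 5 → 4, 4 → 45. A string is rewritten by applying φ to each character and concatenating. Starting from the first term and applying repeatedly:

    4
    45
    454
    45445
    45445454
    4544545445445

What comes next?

φ(4544545445445) expands symbol-by-symbol to 45 4 45 45 4 45 4 45 45 4 45 45 4; joining the 13 pieces gives the next term.

454454544544545445454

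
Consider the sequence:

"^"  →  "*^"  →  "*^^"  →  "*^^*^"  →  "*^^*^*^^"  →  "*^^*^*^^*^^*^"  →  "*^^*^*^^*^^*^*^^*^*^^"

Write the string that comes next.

This is a Fibonacci-style word recurrence s(k) = s(k−1)·s(k−2): e.g. *^·^ = *^^.
The next term joins *^^*^*^^*^^*^*^^*^*^^ and *^^*^*^^*^^*^.

*^^*^*^^*^^*^*^^*^*^^*^^*^*^^*^^*^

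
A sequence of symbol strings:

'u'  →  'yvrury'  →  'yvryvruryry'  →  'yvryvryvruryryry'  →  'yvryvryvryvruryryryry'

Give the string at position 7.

yvryvryvryvryvryvruryryryryryry

Each term wraps the previous one in yvr on the left and ry on the right.
From yvryvryvryvruryryryry, 2 further steps: yvryvryvryvruryryryry → yvryvryvryvryvruryryryryry → (answer).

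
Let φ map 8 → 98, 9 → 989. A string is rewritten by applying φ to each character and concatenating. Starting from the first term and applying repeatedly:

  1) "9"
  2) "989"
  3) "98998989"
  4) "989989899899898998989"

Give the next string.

9899898998998989989899899898998998989989899899898998989

φ(989989899899898998989) expands symbol-by-symbol to 989 98 989 989 98 989 98 989 989 98 989 989 98 989 98 989 989 98 989 98 989; joining the 21 pieces gives the next term.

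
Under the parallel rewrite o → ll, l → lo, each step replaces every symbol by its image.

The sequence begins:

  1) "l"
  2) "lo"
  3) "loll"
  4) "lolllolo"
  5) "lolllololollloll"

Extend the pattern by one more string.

lolllolololllolllolllolololllolo

Applying the rule to each of the 16 symbols of lolllololollloll gives the pieces lo ll lo lo lo ll lo ll lo ll lo lo lo ll lo lo, which concatenate to the answer.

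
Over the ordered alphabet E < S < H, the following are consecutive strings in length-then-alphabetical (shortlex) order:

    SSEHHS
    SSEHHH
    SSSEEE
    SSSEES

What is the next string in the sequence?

SSSEEH

Treat SSSEES as a base-3 numeral over the given alphabet and add one, carrying through any trailing H's.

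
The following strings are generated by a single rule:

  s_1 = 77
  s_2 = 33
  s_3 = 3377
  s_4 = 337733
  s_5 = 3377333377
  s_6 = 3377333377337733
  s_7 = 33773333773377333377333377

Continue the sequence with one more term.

337733337733773333773333773377333377337733

Each term (from the third on) is the previous term followed by the one before it: term 3 = 33·77 = 3377.
So term 8 is 33773333773377333377333377·3377333377337733.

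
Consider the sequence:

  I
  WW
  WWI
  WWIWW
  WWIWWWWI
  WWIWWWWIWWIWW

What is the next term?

WWIWWWWIWWIWWWWIWWWWI

From term 3 onward, concatenate the last term with the second-to-last: WW·I = WWI, WWI·WW = WWIWW, …
So term 7 is WWIWWWWIWWIWW·WWIWWWWI.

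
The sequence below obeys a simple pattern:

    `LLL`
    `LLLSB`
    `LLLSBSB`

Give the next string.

LLLSBSBSB

Each term is the previous one with SB appended.
So the next term is LLLSBSB·SB.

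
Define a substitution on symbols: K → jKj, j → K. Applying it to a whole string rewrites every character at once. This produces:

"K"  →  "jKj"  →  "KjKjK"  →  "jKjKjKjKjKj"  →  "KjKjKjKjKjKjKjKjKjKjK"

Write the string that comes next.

jKjKjKjKjKjKjKjKjKjKjKjKjKjKjKjKjKjKjKjKjKj

Replace each of the 21 characters of KjKjKjKjKjKjKjKjKjKjK in place — jKj K jKj K jKj K jKj K jKj K jKj K jKj K jKj K jKj K jKj K jKj — and concatenate.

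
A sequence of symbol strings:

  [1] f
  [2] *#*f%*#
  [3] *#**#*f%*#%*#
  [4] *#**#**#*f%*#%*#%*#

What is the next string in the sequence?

*#**#**#**#*f%*#%*#%*#%*#

Each term wraps the previous one in *#* on the left and %*# on the right.
One more step from *#**#**#*f%*#%*#%*# gives the answer.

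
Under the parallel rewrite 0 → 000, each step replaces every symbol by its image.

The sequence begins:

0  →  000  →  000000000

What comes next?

000000000000000000000000000

Apply φ to 000000000 symbol by symbol: 0→000, 0→000, 0→000, 0→000, 0→000, 0→000, 0→000, 0→000, 0→000; joined: 000 000 000 000 000 000 000 000 000.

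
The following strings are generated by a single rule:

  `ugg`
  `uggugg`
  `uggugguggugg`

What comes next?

uggugguggugguggugguggugg

s(k+1) = s(k)·s(k) — each term doubles the last.
So the next term is two copies of uggugguggugg.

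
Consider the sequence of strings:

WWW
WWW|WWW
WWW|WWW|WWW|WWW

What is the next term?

Every step duplicates the string with '|' between the halves.
Doubling WWW|WWW|WWW|WWW with '|' between the halves:

WWW|WWW|WWW|WWW|WWW|WWW|WWW|WWW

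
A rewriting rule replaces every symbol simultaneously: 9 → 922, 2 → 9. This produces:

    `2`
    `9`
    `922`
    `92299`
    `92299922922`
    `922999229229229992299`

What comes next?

Applying the rule to each of the 21 symbols of 922999229229229992299 gives the pieces 922 9 9 922 922 922 9 9 922 9 9 922 9 9 922 922 922 9 9 922 922, which concatenate to the answer.

9229992292292299922999229992292292299922922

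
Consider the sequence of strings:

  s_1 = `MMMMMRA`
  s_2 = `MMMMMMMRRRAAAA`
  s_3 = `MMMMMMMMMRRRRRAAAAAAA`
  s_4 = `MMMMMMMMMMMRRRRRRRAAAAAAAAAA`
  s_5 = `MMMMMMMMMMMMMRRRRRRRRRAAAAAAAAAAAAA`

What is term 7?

Each string has the form M^{2n+3} R^{2n-1} A^{3n-2} (n = 1, 2, …).
For term 7, n = 7, so the run lengths are 17, 13, 19.

MMMMMMMMMMMMMMMMMRRRRRRRRRRRRRAAAAAAAAAAAAAAAAAAA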